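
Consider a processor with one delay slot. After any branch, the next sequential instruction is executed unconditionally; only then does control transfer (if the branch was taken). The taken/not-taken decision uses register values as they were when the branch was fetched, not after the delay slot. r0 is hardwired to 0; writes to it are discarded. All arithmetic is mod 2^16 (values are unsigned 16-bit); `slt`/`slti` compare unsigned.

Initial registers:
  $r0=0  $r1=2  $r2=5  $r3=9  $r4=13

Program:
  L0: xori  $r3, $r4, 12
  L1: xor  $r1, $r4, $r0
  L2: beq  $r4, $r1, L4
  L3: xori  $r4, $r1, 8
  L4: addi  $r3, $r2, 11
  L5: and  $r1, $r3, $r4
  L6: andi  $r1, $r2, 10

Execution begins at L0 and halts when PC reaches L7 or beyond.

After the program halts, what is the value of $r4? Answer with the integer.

[0] xori  $r3, $r4, 12  →  {$r0:0, $r1:2, $r2:5, $r3:1, $r4:13}
[1] xor  $r1, $r4, $r0  →  {$r0:0, $r1:13, $r2:5, $r3:1, $r4:13}
[2] beq  $r4, $r1, L4  →  {$r0:0, $r1:13, $r2:5, $r3:1, $r4:13}  ⟨branch taken⟩
[3] xori  $r4, $r1, 8  →  {$r0:0, $r1:13, $r2:5, $r3:1, $r4:5}
[4] addi  $r3, $r2, 11  →  {$r0:0, $r1:13, $r2:5, $r3:16, $r4:5}
[5] and  $r1, $r3, $r4  →  {$r0:0, $r1:0, $r2:5, $r3:16, $r4:5}
[6] andi  $r1, $r2, 10  →  {$r0:0, $r1:0, $r2:5, $r3:16, $r4:5}

5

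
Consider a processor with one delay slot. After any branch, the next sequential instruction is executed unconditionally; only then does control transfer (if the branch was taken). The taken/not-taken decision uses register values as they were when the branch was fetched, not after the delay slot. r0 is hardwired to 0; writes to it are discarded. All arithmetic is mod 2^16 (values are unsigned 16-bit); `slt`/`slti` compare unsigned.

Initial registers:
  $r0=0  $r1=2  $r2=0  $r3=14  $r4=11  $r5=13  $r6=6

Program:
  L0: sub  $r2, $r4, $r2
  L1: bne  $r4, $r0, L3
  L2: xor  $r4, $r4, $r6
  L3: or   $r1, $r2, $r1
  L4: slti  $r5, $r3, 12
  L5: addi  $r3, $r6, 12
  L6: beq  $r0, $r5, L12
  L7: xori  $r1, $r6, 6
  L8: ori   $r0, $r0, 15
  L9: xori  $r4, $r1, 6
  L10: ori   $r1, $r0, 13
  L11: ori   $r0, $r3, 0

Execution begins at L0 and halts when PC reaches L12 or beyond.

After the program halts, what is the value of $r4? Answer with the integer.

13

[0] sub  $r2, $r4, $r2  →  {$r0:0, $r1:2, $r2:11, $r3:14, $r4:11, $r5:13, $r6:6}
[1] bne  $r4, $r0, L3  →  {$r0:0, $r1:2, $r2:11, $r3:14, $r4:11, $r5:13, $r6:6}  ⟨branch taken⟩
[2] xor  $r4, $r4, $r6  →  {$r0:0, $r1:2, $r2:11, $r3:14, $r4:13, $r5:13, $r6:6}
[3] or   $r1, $r2, $r1  →  {$r0:0, $r1:11, $r2:11, $r3:14, $r4:13, $r5:13, $r6:6}
[4] slti  $r5, $r3, 12  →  {$r0:0, $r1:11, $r2:11, $r3:14, $r4:13, $r5:0, $r6:6}
[5] addi  $r3, $r6, 12  →  {$r0:0, $r1:11, $r2:11, $r3:18, $r4:13, $r5:0, $r6:6}
[6] beq  $r0, $r5, L12  →  {$r0:0, $r1:11, $r2:11, $r3:18, $r4:13, $r5:0, $r6:6}  ⟨branch taken⟩
[7] xori  $r1, $r6, 6  →  {$r0:0, $r1:0, $r2:11, $r3:18, $r4:13, $r5:0, $r6:6}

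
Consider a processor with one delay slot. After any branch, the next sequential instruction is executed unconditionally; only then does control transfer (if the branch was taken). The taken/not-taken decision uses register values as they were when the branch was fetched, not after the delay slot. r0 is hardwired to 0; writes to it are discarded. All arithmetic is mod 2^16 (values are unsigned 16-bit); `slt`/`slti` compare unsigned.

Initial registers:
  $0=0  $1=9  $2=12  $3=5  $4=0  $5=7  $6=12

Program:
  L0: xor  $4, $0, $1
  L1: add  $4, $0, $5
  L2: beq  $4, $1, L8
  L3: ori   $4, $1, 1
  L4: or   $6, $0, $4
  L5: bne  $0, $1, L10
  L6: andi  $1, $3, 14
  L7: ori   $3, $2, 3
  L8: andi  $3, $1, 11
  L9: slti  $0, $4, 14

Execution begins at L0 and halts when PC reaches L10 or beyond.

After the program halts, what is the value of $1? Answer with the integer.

4

  step pc=0: xor  $4, $0, $1  regs=(0,9,12,5,9,7,12)
  step pc=1: add  $4, $0, $5  regs=(0,9,12,5,7,7,12)
  step pc=2: beq  $4, $1, L8  cond=F  regs=(0,9,12,5,7,7,12)
  step pc=3: ori   $4, $1, 1  regs=(0,9,12,5,9,7,12)
  step pc=4: or   $6, $0, $4  regs=(0,9,12,5,9,7,9)
  step pc=5: bne  $0, $1, L10  cond=T  regs=(0,9,12,5,9,7,9)
  step pc=6: andi  $1, $3, 14  regs=(0,4,12,5,9,7,9)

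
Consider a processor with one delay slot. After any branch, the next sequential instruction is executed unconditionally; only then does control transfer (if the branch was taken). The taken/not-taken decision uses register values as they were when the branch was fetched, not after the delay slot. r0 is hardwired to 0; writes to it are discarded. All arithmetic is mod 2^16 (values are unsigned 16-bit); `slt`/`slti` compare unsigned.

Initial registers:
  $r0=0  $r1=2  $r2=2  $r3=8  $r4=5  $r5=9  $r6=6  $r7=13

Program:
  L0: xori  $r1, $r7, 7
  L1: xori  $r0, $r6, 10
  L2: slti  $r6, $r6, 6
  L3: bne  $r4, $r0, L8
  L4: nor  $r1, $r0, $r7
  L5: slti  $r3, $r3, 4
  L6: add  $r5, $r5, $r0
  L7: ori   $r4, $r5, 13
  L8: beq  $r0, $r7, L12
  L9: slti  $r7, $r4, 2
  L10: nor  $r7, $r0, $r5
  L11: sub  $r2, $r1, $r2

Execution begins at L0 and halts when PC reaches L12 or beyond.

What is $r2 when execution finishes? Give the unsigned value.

65520

  step pc=0: xori  $r1, $r7, 7  regs=(0,10,2,8,5,9,6,13)
  step pc=1: xori  $r0, $r6, 10  regs=(0,10,2,8,5,9,6,13)
  step pc=2: slti  $r6, $r6, 6  regs=(0,10,2,8,5,9,0,13)
  step pc=3: bne  $r4, $r0, L8  cond=T  regs=(0,10,2,8,5,9,0,13)
  step pc=4: nor  $r1, $r0, $r7  regs=(0,65522,2,8,5,9,0,13)
  step pc=8: beq  $r0, $r7, L12  cond=F  regs=(0,65522,2,8,5,9,0,13)
  step pc=9: slti  $r7, $r4, 2  regs=(0,65522,2,8,5,9,0,0)
  step pc=10: nor  $r7, $r0, $r5  regs=(0,65522,2,8,5,9,0,65526)
  step pc=11: sub  $r2, $r1, $r2  regs=(0,65522,65520,8,5,9,0,65526)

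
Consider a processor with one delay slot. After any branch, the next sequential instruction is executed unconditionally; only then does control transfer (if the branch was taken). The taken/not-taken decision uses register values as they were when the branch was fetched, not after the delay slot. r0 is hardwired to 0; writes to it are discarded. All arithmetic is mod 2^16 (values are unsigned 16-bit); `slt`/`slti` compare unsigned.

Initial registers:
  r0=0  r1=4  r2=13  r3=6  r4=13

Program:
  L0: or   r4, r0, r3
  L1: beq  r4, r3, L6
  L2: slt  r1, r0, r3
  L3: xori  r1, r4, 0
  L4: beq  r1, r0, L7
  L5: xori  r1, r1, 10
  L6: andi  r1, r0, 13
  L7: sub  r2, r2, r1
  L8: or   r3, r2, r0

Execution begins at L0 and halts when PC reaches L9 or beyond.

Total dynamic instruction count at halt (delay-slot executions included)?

[0] or   r4, r0, r3  →  {r0:0, r1:4, r2:13, r3:6, r4:6}
[1] beq  r4, r3, L6  →  {r0:0, r1:4, r2:13, r3:6, r4:6}  ⟨branch taken⟩
[2] slt  r1, r0, r3  →  {r0:0, r1:1, r2:13, r3:6, r4:6}
[6] andi  r1, r0, 13  →  {r0:0, r1:0, r2:13, r3:6, r4:6}
[7] sub  r2, r2, r1  →  {r0:0, r1:0, r2:13, r3:6, r4:6}
[8] or   r3, r2, r0  →  {r0:0, r1:0, r2:13, r3:13, r4:6}

6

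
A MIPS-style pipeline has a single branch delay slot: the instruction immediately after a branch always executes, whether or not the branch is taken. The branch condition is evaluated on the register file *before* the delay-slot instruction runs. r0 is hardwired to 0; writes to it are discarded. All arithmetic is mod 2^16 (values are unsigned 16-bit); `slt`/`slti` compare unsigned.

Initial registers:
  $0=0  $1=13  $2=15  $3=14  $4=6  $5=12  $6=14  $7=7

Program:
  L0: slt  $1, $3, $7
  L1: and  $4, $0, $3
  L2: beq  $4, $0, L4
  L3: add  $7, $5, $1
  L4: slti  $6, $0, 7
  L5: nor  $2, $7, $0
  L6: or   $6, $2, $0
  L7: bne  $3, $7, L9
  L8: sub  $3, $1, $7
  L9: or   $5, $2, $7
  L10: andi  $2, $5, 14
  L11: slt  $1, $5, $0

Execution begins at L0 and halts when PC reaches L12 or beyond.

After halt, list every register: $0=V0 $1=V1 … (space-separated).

$0=0 $1=0 $2=14 $3=65524 $4=0 $5=65535 $6=65523 $7=12

  step pc=0: slt  $1, $3, $7  regs=(0,0,15,14,6,12,14,7)
  step pc=1: and  $4, $0, $3  regs=(0,0,15,14,0,12,14,7)
  step pc=2: beq  $4, $0, L4  cond=T  regs=(0,0,15,14,0,12,14,7)
  step pc=3: add  $7, $5, $1  regs=(0,0,15,14,0,12,14,12)
  step pc=4: slti  $6, $0, 7  regs=(0,0,15,14,0,12,1,12)
  step pc=5: nor  $2, $7, $0  regs=(0,0,65523,14,0,12,1,12)
  step pc=6: or   $6, $2, $0  regs=(0,0,65523,14,0,12,65523,12)
  step pc=7: bne  $3, $7, L9  cond=T  regs=(0,0,65523,14,0,12,65523,12)
  step pc=8: sub  $3, $1, $7  regs=(0,0,65523,65524,0,12,65523,12)
  step pc=9: or   $5, $2, $7  regs=(0,0,65523,65524,0,65535,65523,12)
  step pc=10: andi  $2, $5, 14  regs=(0,0,14,65524,0,65535,65523,12)
  step pc=11: slt  $1, $5, $0  regs=(0,0,14,65524,0,65535,65523,12)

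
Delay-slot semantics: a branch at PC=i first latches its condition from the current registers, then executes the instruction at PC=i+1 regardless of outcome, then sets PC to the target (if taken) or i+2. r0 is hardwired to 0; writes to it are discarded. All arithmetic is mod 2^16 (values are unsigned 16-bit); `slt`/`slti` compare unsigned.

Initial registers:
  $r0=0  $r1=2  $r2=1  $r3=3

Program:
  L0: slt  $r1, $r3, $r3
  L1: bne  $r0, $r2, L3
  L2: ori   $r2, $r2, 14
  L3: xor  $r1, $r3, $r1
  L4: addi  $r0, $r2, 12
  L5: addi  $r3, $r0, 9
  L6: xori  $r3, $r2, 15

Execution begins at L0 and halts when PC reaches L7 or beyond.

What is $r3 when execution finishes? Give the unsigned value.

  step pc=0: slt  $r1, $r3, $r3  regs=(0,0,1,3)
  step pc=1: bne  $r0, $r2, L3  cond=T  regs=(0,0,1,3)
  step pc=2: ori   $r2, $r2, 14  regs=(0,0,15,3)
  step pc=3: xor  $r1, $r3, $r1  regs=(0,3,15,3)
  step pc=4: addi  $r0, $r2, 12  regs=(0,3,15,3)
  step pc=5: addi  $r3, $r0, 9  regs=(0,3,15,9)
  step pc=6: xori  $r3, $r2, 15  regs=(0,3,15,0)

0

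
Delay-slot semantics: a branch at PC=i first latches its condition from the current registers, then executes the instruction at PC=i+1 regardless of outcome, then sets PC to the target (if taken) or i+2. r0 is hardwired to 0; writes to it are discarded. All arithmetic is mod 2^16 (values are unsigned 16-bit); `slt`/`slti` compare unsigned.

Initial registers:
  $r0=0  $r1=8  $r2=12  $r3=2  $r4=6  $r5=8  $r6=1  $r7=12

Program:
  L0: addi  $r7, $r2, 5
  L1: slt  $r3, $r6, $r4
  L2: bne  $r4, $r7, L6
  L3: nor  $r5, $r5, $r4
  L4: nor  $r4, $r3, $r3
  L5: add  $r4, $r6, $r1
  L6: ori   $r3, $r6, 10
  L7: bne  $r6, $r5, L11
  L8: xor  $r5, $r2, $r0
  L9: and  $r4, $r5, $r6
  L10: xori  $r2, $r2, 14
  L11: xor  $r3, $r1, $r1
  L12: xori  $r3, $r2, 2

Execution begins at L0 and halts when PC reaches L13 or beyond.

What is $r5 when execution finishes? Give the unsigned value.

12

  step pc=0: addi  $r7, $r2, 5  regs=(0,8,12,2,6,8,1,17)
  step pc=1: slt  $r3, $r6, $r4  regs=(0,8,12,1,6,8,1,17)
  step pc=2: bne  $r4, $r7, L6  cond=T  regs=(0,8,12,1,6,8,1,17)
  step pc=3: nor  $r5, $r5, $r4  regs=(0,8,12,1,6,65521,1,17)
  step pc=6: ori   $r3, $r6, 10  regs=(0,8,12,11,6,65521,1,17)
  step pc=7: bne  $r6, $r5, L11  cond=T  regs=(0,8,12,11,6,65521,1,17)
  step pc=8: xor  $r5, $r2, $r0  regs=(0,8,12,11,6,12,1,17)
  step pc=11: xor  $r3, $r1, $r1  regs=(0,8,12,0,6,12,1,17)
  step pc=12: xori  $r3, $r2, 2  regs=(0,8,12,14,6,12,1,17)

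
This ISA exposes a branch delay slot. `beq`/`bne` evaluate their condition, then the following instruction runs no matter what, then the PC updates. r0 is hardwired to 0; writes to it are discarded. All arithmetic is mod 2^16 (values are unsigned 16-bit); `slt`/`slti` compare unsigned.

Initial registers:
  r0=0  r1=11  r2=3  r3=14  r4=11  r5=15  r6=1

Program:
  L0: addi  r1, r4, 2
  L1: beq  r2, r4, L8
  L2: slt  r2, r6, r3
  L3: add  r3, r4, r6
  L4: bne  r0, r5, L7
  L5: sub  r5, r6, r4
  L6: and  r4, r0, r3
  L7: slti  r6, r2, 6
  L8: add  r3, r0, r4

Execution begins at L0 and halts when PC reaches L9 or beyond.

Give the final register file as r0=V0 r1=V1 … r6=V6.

#0 addi  r1, r4, 2 ; 0/13/3/14/11/15/1
#1 beq  r2, r4, L8 ; 0/13/3/14/11/15/1 ; →fallthru
#2 slt  r2, r6, r3 ; 0/13/1/14/11/15/1
#3 add  r3, r4, r6 ; 0/13/1/12/11/15/1
#4 bne  r0, r5, L7 ; 0/13/1/12/11/15/1 ; →target
#5 sub  r5, r6, r4 ; 0/13/1/12/11/65526/1
#7 slti  r6, r2, 6 ; 0/13/1/12/11/65526/1
#8 add  r3, r0, r4 ; 0/13/1/11/11/65526/1

r0=0 r1=13 r2=1 r3=11 r4=11 r5=65526 r6=1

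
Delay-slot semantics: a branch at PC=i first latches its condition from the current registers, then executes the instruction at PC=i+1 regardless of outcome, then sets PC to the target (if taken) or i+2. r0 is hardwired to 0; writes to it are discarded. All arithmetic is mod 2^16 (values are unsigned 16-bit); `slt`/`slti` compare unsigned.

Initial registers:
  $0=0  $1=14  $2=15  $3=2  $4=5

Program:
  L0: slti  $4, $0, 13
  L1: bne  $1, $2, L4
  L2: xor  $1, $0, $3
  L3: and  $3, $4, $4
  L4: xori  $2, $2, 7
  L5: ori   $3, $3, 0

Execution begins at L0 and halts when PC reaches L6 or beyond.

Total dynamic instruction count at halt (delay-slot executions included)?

5

[0] slti  $4, $0, 13  →  {$0:0, $1:14, $2:15, $3:2, $4:1}
[1] bne  $1, $2, L4  →  {$0:0, $1:14, $2:15, $3:2, $4:1}  ⟨branch taken⟩
[2] xor  $1, $0, $3  →  {$0:0, $1:2, $2:15, $3:2, $4:1}
[4] xori  $2, $2, 7  →  {$0:0, $1:2, $2:8, $3:2, $4:1}
[5] ori   $3, $3, 0  →  {$0:0, $1:2, $2:8, $3:2, $4:1}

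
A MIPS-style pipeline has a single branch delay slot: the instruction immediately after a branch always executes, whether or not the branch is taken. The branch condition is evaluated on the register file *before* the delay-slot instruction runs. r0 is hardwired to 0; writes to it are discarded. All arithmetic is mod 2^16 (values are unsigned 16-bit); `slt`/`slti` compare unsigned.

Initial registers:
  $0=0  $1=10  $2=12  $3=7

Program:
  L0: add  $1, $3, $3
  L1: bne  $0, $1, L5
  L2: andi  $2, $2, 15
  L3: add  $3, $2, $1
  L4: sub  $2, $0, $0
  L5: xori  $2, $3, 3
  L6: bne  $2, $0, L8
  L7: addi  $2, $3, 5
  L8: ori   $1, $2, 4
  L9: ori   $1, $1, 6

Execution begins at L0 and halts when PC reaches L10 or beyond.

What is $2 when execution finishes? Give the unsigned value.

12

[0] add  $1, $3, $3  →  {$0:0, $1:14, $2:12, $3:7}
[1] bne  $0, $1, L5  →  {$0:0, $1:14, $2:12, $3:7}  ⟨branch taken⟩
[2] andi  $2, $2, 15  →  {$0:0, $1:14, $2:12, $3:7}
[5] xori  $2, $3, 3  →  {$0:0, $1:14, $2:4, $3:7}
[6] bne  $2, $0, L8  →  {$0:0, $1:14, $2:4, $3:7}  ⟨branch taken⟩
[7] addi  $2, $3, 5  →  {$0:0, $1:14, $2:12, $3:7}
[8] ori   $1, $2, 4  →  {$0:0, $1:12, $2:12, $3:7}
[9] ori   $1, $1, 6  →  {$0:0, $1:14, $2:12, $3:7}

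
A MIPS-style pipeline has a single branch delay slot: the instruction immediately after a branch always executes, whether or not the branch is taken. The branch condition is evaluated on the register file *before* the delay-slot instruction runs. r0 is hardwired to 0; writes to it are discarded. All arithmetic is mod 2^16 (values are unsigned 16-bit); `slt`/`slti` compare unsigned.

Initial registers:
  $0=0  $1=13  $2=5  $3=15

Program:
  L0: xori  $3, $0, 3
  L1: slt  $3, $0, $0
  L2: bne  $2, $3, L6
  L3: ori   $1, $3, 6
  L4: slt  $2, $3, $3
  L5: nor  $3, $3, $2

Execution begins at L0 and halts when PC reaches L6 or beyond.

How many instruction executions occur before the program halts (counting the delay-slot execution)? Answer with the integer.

  step pc=0: xori  $3, $0, 3  regs=(0,13,5,3)
  step pc=1: slt  $3, $0, $0  regs=(0,13,5,0)
  step pc=2: bne  $2, $3, L6  cond=T  regs=(0,13,5,0)
  step pc=3: ori   $1, $3, 6  regs=(0,6,5,0)

4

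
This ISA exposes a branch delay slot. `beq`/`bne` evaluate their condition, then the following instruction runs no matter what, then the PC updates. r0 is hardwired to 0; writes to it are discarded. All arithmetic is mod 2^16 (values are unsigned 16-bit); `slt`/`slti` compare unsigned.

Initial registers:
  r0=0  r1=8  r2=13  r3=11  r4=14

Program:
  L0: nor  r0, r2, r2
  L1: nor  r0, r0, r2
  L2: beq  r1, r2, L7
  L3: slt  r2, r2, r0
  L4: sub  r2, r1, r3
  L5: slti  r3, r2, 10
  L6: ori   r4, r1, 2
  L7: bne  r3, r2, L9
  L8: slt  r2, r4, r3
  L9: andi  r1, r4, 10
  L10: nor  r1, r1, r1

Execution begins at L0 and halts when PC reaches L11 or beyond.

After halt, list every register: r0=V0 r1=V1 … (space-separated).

r0=0 r1=65525 r2=0 r3=0 r4=10

PC=0  nor  r0, r2, r2        | r0=0 r1=8 r2=13 r3=11 r4=14
PC=1  nor  r0, r0, r2        | r0=0 r1=8 r2=13 r3=11 r4=14
PC=2  beq  r1, r2, L7        | r0=0 r1=8 r2=13 r3=11 r4=14  [not taken]
PC=3  slt  r2, r2, r0        | r0=0 r1=8 r2=0 r3=11 r4=14
PC=4  sub  r2, r1, r3        | r0=0 r1=8 r2=65533 r3=11 r4=14
PC=5  slti  r3, r2, 10       | r0=0 r1=8 r2=65533 r3=0 r4=14
PC=6  ori   r4, r1, 2        | r0=0 r1=8 r2=65533 r3=0 r4=10
PC=7  bne  r3, r2, L9        | r0=0 r1=8 r2=65533 r3=0 r4=10  [TAKEN]
PC=8  slt  r2, r4, r3        | r0=0 r1=8 r2=0 r3=0 r4=10
PC=9  andi  r1, r4, 10       | r0=0 r1=10 r2=0 r3=0 r4=10
PC=10 nor  r1, r1, r1        | r0=0 r1=65525 r2=0 r3=0 r4=10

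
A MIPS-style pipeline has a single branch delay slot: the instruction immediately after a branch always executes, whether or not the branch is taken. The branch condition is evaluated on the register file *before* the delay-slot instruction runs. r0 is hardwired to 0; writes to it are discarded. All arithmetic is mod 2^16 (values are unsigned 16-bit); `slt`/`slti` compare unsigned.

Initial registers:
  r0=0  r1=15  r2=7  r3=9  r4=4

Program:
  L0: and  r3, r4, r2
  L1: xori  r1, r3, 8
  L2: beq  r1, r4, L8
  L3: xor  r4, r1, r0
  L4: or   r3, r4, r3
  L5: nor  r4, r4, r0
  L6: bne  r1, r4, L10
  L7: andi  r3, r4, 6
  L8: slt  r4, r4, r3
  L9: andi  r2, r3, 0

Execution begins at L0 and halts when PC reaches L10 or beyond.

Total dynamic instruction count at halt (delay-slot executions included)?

8

  step pc=0: and  r3, r4, r2  regs=(0,15,7,4,4)
  step pc=1: xori  r1, r3, 8  regs=(0,12,7,4,4)
  step pc=2: beq  r1, r4, L8  cond=F  regs=(0,12,7,4,4)
  step pc=3: xor  r4, r1, r0  regs=(0,12,7,4,12)
  step pc=4: or   r3, r4, r3  regs=(0,12,7,12,12)
  step pc=5: nor  r4, r4, r0  regs=(0,12,7,12,65523)
  step pc=6: bne  r1, r4, L10  cond=T  regs=(0,12,7,12,65523)
  step pc=7: andi  r3, r4, 6  regs=(0,12,7,2,65523)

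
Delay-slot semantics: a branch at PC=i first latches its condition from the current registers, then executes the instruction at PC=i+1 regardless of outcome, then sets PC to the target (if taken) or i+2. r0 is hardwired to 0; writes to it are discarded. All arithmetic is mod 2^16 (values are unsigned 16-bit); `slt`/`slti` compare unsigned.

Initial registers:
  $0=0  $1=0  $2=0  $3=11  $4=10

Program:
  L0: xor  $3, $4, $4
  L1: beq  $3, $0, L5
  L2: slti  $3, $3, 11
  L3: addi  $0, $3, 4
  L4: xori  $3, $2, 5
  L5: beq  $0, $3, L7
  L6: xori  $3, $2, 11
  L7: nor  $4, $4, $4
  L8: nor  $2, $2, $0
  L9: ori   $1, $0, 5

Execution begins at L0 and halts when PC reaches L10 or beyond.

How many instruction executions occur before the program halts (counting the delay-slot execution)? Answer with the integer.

8

  step pc=0: xor  $3, $4, $4  regs=(0,0,0,0,10)
  step pc=1: beq  $3, $0, L5  cond=T  regs=(0,0,0,0,10)
  step pc=2: slti  $3, $3, 11  regs=(0,0,0,1,10)
  step pc=5: beq  $0, $3, L7  cond=F  regs=(0,0,0,1,10)
  step pc=6: xori  $3, $2, 11  regs=(0,0,0,11,10)
  step pc=7: nor  $4, $4, $4  regs=(0,0,0,11,65525)
  step pc=8: nor  $2, $2, $0  regs=(0,0,65535,11,65525)
  step pc=9: ori   $1, $0, 5  regs=(0,5,65535,11,65525)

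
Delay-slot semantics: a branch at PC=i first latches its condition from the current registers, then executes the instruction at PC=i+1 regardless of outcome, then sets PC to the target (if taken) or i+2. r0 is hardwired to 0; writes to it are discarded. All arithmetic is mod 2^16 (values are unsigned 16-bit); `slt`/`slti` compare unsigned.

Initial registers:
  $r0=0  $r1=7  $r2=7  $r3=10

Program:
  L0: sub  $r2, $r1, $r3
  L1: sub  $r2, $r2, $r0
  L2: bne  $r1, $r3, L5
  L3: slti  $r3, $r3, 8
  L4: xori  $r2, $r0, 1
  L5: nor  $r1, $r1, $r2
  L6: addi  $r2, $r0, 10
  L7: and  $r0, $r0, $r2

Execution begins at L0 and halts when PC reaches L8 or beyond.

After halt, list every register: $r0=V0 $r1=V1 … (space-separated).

$r0=0 $r1=0 $r2=10 $r3=0

#0 sub  $r2, $r1, $r3 ; 0/7/65533/10
#1 sub  $r2, $r2, $r0 ; 0/7/65533/10
#2 bne  $r1, $r3, L5 ; 0/7/65533/10 ; →target
#3 slti  $r3, $r3, 8 ; 0/7/65533/0
#5 nor  $r1, $r1, $r2 ; 0/0/65533/0
#6 addi  $r2, $r0, 10 ; 0/0/10/0
#7 and  $r0, $r0, $r2 ; 0/0/10/0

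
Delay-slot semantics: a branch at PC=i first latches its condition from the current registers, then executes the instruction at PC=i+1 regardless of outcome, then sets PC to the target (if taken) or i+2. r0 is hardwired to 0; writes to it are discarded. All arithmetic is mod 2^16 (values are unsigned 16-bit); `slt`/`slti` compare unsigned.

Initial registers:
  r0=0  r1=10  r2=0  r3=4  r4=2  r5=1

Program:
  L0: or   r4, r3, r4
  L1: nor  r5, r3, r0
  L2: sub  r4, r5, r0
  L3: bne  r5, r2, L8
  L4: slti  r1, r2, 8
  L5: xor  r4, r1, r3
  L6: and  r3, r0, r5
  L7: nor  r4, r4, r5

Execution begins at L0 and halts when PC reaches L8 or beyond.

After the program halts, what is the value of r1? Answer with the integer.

PC=0  or   r4, r3, r4        | r0=0 r1=10 r2=0 r3=4 r4=6 r5=1
PC=1  nor  r5, r3, r0        | r0=0 r1=10 r2=0 r3=4 r4=6 r5=65531
PC=2  sub  r4, r5, r0        | r0=0 r1=10 r2=0 r3=4 r4=65531 r5=65531
PC=3  bne  r5, r2, L8        | r0=0 r1=10 r2=0 r3=4 r4=65531 r5=65531  [TAKEN]
PC=4  slti  r1, r2, 8        | r0=0 r1=1 r2=0 r3=4 r4=65531 r5=65531

1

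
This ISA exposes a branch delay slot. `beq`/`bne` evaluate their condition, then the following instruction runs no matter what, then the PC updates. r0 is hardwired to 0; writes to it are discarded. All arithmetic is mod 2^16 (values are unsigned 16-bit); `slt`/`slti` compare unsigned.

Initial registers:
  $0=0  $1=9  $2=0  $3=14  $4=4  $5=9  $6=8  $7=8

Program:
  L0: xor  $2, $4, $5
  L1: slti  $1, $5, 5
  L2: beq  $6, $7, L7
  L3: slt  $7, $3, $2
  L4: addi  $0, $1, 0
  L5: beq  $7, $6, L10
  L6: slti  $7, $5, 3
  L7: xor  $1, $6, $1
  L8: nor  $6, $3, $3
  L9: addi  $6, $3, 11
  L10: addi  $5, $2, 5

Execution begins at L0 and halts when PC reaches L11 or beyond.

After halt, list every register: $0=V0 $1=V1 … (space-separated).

$0=0 $1=8 $2=13 $3=14 $4=4 $5=18 $6=25 $7=0

[0] xor  $2, $4, $5  →  {$0:0, $1:9, $2:13, $3:14, $4:4, $5:9, $6:8, $7:8}
[1] slti  $1, $5, 5  →  {$0:0, $1:0, $2:13, $3:14, $4:4, $5:9, $6:8, $7:8}
[2] beq  $6, $7, L7  →  {$0:0, $1:0, $2:13, $3:14, $4:4, $5:9, $6:8, $7:8}  ⟨branch taken⟩
[3] slt  $7, $3, $2  →  {$0:0, $1:0, $2:13, $3:14, $4:4, $5:9, $6:8, $7:0}
[7] xor  $1, $6, $1  →  {$0:0, $1:8, $2:13, $3:14, $4:4, $5:9, $6:8, $7:0}
[8] nor  $6, $3, $3  →  {$0:0, $1:8, $2:13, $3:14, $4:4, $5:9, $6:65521, $7:0}
[9] addi  $6, $3, 11  →  {$0:0, $1:8, $2:13, $3:14, $4:4, $5:9, $6:25, $7:0}
[10] addi  $5, $2, 5  →  {$0:0, $1:8, $2:13, $3:14, $4:4, $5:18, $6:25, $7:0}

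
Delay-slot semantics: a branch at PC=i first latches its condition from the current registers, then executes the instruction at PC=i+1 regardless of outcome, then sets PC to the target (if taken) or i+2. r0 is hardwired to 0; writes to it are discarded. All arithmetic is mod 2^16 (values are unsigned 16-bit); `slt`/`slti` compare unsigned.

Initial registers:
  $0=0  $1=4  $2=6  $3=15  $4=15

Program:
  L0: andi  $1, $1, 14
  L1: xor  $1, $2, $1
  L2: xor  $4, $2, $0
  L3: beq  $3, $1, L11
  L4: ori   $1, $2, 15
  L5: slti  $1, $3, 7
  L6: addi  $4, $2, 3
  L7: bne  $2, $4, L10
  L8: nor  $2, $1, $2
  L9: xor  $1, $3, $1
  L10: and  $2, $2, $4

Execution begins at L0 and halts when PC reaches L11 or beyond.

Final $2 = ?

9

PC=0  andi  $1, $1, 14       | $0=0 $1=4 $2=6 $3=15 $4=15
PC=1  xor  $1, $2, $1        | $0=0 $1=2 $2=6 $3=15 $4=15
PC=2  xor  $4, $2, $0        | $0=0 $1=2 $2=6 $3=15 $4=6
PC=3  beq  $3, $1, L11       | $0=0 $1=2 $2=6 $3=15 $4=6  [not taken]
PC=4  ori   $1, $2, 15       | $0=0 $1=15 $2=6 $3=15 $4=6
PC=5  slti  $1, $3, 7        | $0=0 $1=0 $2=6 $3=15 $4=6
PC=6  addi  $4, $2, 3        | $0=0 $1=0 $2=6 $3=15 $4=9
PC=7  bne  $2, $4, L10       | $0=0 $1=0 $2=6 $3=15 $4=9  [TAKEN]
PC=8  nor  $2, $1, $2        | $0=0 $1=0 $2=65529 $3=15 $4=9
PC=10 and  $2, $2, $4        | $0=0 $1=0 $2=9 $3=15 $4=9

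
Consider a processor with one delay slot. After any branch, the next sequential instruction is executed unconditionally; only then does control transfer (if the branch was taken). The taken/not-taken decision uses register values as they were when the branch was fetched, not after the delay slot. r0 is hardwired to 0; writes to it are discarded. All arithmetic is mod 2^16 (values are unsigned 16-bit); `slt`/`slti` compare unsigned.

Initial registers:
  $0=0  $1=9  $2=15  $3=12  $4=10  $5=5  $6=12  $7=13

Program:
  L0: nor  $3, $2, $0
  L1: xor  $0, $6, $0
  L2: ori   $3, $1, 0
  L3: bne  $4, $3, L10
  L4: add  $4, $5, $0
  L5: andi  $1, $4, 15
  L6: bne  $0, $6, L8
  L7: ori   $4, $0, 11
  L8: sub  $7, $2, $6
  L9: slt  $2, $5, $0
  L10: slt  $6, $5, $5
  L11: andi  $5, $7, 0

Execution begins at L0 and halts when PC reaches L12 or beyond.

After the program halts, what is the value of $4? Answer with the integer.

5

PC=0  nor  $3, $2, $0        | $0=0 $1=9 $2=15 $3=65520 $4=10 $5=5 $6=12 $7=13
PC=1  xor  $0, $6, $0        | $0=0 $1=9 $2=15 $3=65520 $4=10 $5=5 $6=12 $7=13
PC=2  ori   $3, $1, 0        | $0=0 $1=9 $2=15 $3=9 $4=10 $5=5 $6=12 $7=13
PC=3  bne  $4, $3, L10       | $0=0 $1=9 $2=15 $3=9 $4=10 $5=5 $6=12 $7=13  [TAKEN]
PC=4  add  $4, $5, $0        | $0=0 $1=9 $2=15 $3=9 $4=5 $5=5 $6=12 $7=13
PC=10 slt  $6, $5, $5        | $0=0 $1=9 $2=15 $3=9 $4=5 $5=5 $6=0 $7=13
PC=11 andi  $5, $7, 0        | $0=0 $1=9 $2=15 $3=9 $4=5 $5=0 $6=0 $7=13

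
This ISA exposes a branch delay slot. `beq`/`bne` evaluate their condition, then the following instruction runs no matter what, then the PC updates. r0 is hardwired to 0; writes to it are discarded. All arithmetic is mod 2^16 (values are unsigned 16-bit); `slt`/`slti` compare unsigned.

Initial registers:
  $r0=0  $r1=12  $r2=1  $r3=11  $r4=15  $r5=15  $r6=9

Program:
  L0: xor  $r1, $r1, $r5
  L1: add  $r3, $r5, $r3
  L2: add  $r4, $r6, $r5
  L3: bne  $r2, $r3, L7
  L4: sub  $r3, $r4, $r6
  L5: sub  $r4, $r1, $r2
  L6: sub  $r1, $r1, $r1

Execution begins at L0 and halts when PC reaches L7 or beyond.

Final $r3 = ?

  step pc=0: xor  $r1, $r1, $r5  regs=(0,3,1,11,15,15,9)
  step pc=1: add  $r3, $r5, $r3  regs=(0,3,1,26,15,15,9)
  step pc=2: add  $r4, $r6, $r5  regs=(0,3,1,26,24,15,9)
  step pc=3: bne  $r2, $r3, L7  cond=T  regs=(0,3,1,26,24,15,9)
  step pc=4: sub  $r3, $r4, $r6  regs=(0,3,1,15,24,15,9)

15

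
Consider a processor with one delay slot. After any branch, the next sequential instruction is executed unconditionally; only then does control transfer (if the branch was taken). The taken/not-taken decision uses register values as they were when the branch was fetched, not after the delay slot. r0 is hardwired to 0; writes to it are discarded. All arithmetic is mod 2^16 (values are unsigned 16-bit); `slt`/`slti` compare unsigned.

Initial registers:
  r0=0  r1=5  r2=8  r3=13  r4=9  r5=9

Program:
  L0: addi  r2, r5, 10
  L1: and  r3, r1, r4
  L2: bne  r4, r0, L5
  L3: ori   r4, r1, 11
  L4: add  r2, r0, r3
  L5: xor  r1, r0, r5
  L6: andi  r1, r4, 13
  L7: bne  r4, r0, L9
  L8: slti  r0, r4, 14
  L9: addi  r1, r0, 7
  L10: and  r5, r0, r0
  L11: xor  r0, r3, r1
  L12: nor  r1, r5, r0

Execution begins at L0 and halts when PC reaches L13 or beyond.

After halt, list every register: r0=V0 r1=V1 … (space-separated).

PC=0  addi  r2, r5, 10       | r0=0 r1=5 r2=19 r3=13 r4=9 r5=9
PC=1  and  r3, r1, r4        | r0=0 r1=5 r2=19 r3=1 r4=9 r5=9
PC=2  bne  r4, r0, L5        | r0=0 r1=5 r2=19 r3=1 r4=9 r5=9  [TAKEN]
PC=3  ori   r4, r1, 11       | r0=0 r1=5 r2=19 r3=1 r4=15 r5=9
PC=5  xor  r1, r0, r5        | r0=0 r1=9 r2=19 r3=1 r4=15 r5=9
PC=6  andi  r1, r4, 13       | r0=0 r1=13 r2=19 r3=1 r4=15 r5=9
PC=7  bne  r4, r0, L9        | r0=0 r1=13 r2=19 r3=1 r4=15 r5=9  [TAKEN]
PC=8  slti  r0, r4, 14       | r0=0 r1=13 r2=19 r3=1 r4=15 r5=9
PC=9  addi  r1, r0, 7        | r0=0 r1=7 r2=19 r3=1 r4=15 r5=9
PC=10 and  r5, r0, r0        | r0=0 r1=7 r2=19 r3=1 r4=15 r5=0
PC=11 xor  r0, r3, r1        | r0=0 r1=7 r2=19 r3=1 r4=15 r5=0
PC=12 nor  r1, r5, r0        | r0=0 r1=65535 r2=19 r3=1 r4=15 r5=0

r0=0 r1=65535 r2=19 r3=1 r4=15 r5=0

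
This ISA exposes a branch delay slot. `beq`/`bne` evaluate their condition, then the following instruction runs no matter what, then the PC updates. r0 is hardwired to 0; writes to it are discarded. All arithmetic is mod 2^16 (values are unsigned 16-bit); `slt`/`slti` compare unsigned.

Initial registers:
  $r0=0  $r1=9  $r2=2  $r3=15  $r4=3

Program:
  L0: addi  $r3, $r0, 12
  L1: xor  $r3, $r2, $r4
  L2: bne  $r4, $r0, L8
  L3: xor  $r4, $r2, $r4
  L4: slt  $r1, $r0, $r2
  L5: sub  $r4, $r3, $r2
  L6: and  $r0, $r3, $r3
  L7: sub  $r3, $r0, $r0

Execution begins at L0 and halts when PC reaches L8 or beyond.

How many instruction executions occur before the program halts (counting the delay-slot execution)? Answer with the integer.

#0 addi  $r3, $r0, 12 ; 0/9/2/12/3
#1 xor  $r3, $r2, $r4 ; 0/9/2/1/3
#2 bne  $r4, $r0, L8 ; 0/9/2/1/3 ; →target
#3 xor  $r4, $r2, $r4 ; 0/9/2/1/1

4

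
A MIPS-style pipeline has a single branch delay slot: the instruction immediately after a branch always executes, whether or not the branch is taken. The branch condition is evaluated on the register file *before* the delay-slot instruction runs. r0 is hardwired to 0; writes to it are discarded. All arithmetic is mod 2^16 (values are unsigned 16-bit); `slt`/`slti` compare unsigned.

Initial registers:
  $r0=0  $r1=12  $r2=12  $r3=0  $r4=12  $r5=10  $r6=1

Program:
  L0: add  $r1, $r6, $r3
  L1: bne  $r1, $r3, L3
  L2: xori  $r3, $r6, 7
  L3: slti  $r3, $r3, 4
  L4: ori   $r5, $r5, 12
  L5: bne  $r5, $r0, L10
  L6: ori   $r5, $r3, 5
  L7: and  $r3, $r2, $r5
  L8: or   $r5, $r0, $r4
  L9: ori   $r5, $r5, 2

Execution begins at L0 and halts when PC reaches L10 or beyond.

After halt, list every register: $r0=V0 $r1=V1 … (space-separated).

  step pc=0: add  $r1, $r6, $r3  regs=(0,1,12,0,12,10,1)
  step pc=1: bne  $r1, $r3, L3  cond=T  regs=(0,1,12,0,12,10,1)
  step pc=2: xori  $r3, $r6, 7  regs=(0,1,12,6,12,10,1)
  step pc=3: slti  $r3, $r3, 4  regs=(0,1,12,0,12,10,1)
  step pc=4: ori   $r5, $r5, 12  regs=(0,1,12,0,12,14,1)
  step pc=5: bne  $r5, $r0, L10  cond=T  regs=(0,1,12,0,12,14,1)
  step pc=6: ori   $r5, $r3, 5  regs=(0,1,12,0,12,5,1)

$r0=0 $r1=1 $r2=12 $r3=0 $r4=12 $r5=5 $r6=1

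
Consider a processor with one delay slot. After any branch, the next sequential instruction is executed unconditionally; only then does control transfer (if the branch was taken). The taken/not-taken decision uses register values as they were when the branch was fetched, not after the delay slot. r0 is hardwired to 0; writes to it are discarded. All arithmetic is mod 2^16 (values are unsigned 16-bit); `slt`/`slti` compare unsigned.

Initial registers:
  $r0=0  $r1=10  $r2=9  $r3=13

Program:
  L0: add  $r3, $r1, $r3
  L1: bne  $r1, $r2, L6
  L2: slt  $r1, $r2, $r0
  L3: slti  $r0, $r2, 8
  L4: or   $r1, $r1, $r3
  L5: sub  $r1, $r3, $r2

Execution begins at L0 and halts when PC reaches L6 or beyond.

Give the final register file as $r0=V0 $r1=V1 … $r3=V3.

$r0=0 $r1=0 $r2=9 $r3=23

PC=0  add  $r3, $r1, $r3     | $r0=0 $r1=10 $r2=9 $r3=23
PC=1  bne  $r1, $r2, L6      | $r0=0 $r1=10 $r2=9 $r3=23  [TAKEN]
PC=2  slt  $r1, $r2, $r0     | $r0=0 $r1=0 $r2=9 $r3=23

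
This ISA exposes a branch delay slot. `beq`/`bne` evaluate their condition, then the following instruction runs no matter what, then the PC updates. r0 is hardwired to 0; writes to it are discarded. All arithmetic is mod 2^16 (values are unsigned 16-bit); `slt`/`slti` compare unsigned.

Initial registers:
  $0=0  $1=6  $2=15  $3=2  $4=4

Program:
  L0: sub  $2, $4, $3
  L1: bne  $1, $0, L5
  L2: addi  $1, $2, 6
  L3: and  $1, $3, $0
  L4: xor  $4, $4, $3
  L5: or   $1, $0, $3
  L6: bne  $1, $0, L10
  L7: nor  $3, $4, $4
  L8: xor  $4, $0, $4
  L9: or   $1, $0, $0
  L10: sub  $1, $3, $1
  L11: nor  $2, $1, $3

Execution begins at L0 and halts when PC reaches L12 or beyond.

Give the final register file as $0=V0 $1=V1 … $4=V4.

PC=0  sub  $2, $4, $3        | $0=0 $1=6 $2=2 $3=2 $4=4
PC=1  bne  $1, $0, L5        | $0=0 $1=6 $2=2 $3=2 $4=4  [TAKEN]
PC=2  addi  $1, $2, 6        | $0=0 $1=8 $2=2 $3=2 $4=4
PC=5  or   $1, $0, $3        | $0=0 $1=2 $2=2 $3=2 $4=4
PC=6  bne  $1, $0, L10       | $0=0 $1=2 $2=2 $3=2 $4=4  [TAKEN]
PC=7  nor  $3, $4, $4        | $0=0 $1=2 $2=2 $3=65531 $4=4
PC=10 sub  $1, $3, $1        | $0=0 $1=65529 $2=2 $3=65531 $4=4
PC=11 nor  $2, $1, $3        | $0=0 $1=65529 $2=4 $3=65531 $4=4

$0=0 $1=65529 $2=4 $3=65531 $4=4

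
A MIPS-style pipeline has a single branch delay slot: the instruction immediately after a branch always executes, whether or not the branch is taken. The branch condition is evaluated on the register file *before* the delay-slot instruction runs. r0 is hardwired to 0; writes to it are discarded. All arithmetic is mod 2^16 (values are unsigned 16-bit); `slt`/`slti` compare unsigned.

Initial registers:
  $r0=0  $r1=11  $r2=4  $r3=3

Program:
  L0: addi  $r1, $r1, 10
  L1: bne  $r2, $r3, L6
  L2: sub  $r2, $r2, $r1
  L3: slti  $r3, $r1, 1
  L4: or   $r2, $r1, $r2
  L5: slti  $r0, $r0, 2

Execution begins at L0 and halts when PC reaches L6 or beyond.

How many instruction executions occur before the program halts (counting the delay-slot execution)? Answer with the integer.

3

  step pc=0: addi  $r1, $r1, 10  regs=(0,21,4,3)
  step pc=1: bne  $r2, $r3, L6  cond=T  regs=(0,21,4,3)
  step pc=2: sub  $r2, $r2, $r1  regs=(0,21,65519,3)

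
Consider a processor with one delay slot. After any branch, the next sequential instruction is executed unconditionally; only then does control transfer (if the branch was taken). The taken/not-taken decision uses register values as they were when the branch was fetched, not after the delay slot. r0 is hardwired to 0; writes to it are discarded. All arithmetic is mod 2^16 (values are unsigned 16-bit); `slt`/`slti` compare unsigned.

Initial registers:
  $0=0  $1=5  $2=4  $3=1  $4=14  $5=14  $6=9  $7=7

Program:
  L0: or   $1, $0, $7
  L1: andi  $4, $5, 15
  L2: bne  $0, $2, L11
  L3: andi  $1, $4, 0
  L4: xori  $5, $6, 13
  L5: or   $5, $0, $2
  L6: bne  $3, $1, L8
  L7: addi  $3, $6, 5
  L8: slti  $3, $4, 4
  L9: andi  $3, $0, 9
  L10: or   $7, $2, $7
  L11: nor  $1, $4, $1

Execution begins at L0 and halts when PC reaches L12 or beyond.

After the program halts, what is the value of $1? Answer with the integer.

#0 or   $1, $0, $7 ; 0/7/4/1/14/14/9/7
#1 andi  $4, $5, 15 ; 0/7/4/1/14/14/9/7
#2 bne  $0, $2, L11 ; 0/7/4/1/14/14/9/7 ; →target
#3 andi  $1, $4, 0 ; 0/0/4/1/14/14/9/7
#11 nor  $1, $4, $1 ; 0/65521/4/1/14/14/9/7

65521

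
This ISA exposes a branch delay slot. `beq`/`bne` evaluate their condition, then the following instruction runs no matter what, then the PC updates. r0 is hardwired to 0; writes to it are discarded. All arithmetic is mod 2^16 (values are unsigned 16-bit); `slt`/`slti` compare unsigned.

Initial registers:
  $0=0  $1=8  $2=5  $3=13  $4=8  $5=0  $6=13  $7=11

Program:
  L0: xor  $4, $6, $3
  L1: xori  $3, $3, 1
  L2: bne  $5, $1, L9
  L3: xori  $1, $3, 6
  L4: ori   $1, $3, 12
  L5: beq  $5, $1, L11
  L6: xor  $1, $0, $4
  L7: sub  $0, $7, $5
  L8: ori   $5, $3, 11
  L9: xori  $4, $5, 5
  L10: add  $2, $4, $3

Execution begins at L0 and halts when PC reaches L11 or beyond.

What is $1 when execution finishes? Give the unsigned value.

10

[0] xor  $4, $6, $3  →  {$0:0, $1:8, $2:5, $3:13, $4:0, $5:0, $6:13, $7:11}
[1] xori  $3, $3, 1  →  {$0:0, $1:8, $2:5, $3:12, $4:0, $5:0, $6:13, $7:11}
[2] bne  $5, $1, L9  →  {$0:0, $1:8, $2:5, $3:12, $4:0, $5:0, $6:13, $7:11}  ⟨branch taken⟩
[3] xori  $1, $3, 6  →  {$0:0, $1:10, $2:5, $3:12, $4:0, $5:0, $6:13, $7:11}
[9] xori  $4, $5, 5  →  {$0:0, $1:10, $2:5, $3:12, $4:5, $5:0, $6:13, $7:11}
[10] add  $2, $4, $3  →  {$0:0, $1:10, $2:17, $3:12, $4:5, $5:0, $6:13, $7:11}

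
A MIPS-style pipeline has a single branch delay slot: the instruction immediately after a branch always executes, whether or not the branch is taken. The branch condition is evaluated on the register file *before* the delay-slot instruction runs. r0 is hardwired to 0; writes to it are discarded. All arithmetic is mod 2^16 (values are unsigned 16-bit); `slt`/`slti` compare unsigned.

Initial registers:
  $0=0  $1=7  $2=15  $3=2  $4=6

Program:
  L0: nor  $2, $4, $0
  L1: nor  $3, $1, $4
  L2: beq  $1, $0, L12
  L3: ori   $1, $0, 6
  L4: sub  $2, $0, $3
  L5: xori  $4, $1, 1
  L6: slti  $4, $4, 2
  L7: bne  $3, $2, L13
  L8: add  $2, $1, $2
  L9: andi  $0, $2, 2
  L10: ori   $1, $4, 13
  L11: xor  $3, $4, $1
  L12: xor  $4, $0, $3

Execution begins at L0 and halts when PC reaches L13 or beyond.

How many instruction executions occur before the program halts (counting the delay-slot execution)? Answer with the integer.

9

[0] nor  $2, $4, $0  →  {$0:0, $1:7, $2:65529, $3:2, $4:6}
[1] nor  $3, $1, $4  →  {$0:0, $1:7, $2:65529, $3:65528, $4:6}
[2] beq  $1, $0, L12  →  {$0:0, $1:7, $2:65529, $3:65528, $4:6}  ⟨branch fallthrough⟩
[3] ori   $1, $0, 6  →  {$0:0, $1:6, $2:65529, $3:65528, $4:6}
[4] sub  $2, $0, $3  →  {$0:0, $1:6, $2:8, $3:65528, $4:6}
[5] xori  $4, $1, 1  →  {$0:0, $1:6, $2:8, $3:65528, $4:7}
[6] slti  $4, $4, 2  →  {$0:0, $1:6, $2:8, $3:65528, $4:0}
[7] bne  $3, $2, L13  →  {$0:0, $1:6, $2:8, $3:65528, $4:0}  ⟨branch taken⟩
[8] add  $2, $1, $2  →  {$0:0, $1:6, $2:14, $3:65528, $4:0}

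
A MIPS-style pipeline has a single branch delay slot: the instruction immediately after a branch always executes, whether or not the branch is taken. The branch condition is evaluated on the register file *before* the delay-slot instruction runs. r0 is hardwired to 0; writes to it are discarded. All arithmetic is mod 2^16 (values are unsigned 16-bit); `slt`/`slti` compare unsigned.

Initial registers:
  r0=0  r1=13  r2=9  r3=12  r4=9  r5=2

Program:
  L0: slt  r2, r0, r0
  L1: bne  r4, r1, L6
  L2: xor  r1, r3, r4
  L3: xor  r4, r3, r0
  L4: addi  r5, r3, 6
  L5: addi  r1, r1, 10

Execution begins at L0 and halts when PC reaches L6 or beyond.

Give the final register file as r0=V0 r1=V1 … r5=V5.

#0 slt  r2, r0, r0 ; 0/13/0/12/9/2
#1 bne  r4, r1, L6 ; 0/13/0/12/9/2 ; →target
#2 xor  r1, r3, r4 ; 0/5/0/12/9/2

r0=0 r1=5 r2=0 r3=12 r4=9 r5=2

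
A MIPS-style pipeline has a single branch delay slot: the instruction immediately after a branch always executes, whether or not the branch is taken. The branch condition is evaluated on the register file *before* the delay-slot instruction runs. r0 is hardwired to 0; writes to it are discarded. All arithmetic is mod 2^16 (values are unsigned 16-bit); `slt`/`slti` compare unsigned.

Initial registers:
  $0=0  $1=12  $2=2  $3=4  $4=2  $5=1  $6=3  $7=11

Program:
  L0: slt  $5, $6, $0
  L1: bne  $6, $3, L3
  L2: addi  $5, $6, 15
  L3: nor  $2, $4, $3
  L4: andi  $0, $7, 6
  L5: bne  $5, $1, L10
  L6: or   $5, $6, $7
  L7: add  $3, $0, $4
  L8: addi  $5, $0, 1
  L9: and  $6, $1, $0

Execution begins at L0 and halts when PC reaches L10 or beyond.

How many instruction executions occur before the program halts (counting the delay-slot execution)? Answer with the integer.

PC=0  slt  $5, $6, $0        | $0=0 $1=12 $2=2 $3=4 $4=2 $5=0 $6=3 $7=11
PC=1  bne  $6, $3, L3        | $0=0 $1=12 $2=2 $3=4 $4=2 $5=0 $6=3 $7=11  [TAKEN]
PC=2  addi  $5, $6, 15       | $0=0 $1=12 $2=2 $3=4 $4=2 $5=18 $6=3 $7=11
PC=3  nor  $2, $4, $3        | $0=0 $1=12 $2=65529 $3=4 $4=2 $5=18 $6=3 $7=11
PC=4  andi  $0, $7, 6        | $0=0 $1=12 $2=65529 $3=4 $4=2 $5=18 $6=3 $7=11
PC=5  bne  $5, $1, L10       | $0=0 $1=12 $2=65529 $3=4 $4=2 $5=18 $6=3 $7=11  [TAKEN]
PC=6  or   $5, $6, $7        | $0=0 $1=12 $2=65529 $3=4 $4=2 $5=11 $6=3 $7=11

7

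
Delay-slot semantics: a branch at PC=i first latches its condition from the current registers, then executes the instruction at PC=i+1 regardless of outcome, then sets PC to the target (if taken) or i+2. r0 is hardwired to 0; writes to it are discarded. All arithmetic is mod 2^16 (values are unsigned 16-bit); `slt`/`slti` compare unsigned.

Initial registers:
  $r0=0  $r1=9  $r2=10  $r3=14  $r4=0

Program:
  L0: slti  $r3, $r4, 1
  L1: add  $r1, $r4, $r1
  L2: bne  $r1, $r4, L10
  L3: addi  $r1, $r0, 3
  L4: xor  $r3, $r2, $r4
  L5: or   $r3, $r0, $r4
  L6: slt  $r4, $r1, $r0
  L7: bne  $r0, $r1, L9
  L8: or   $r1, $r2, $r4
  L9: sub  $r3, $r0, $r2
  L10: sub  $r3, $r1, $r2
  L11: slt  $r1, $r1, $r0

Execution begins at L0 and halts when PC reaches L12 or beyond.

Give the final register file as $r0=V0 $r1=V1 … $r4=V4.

$r0=0 $r1=0 $r2=10 $r3=65529 $r4=0

[0] slti  $r3, $r4, 1  →  {$r0:0, $r1:9, $r2:10, $r3:1, $r4:0}
[1] add  $r1, $r4, $r1  →  {$r0:0, $r1:9, $r2:10, $r3:1, $r4:0}
[2] bne  $r1, $r4, L10  →  {$r0:0, $r1:9, $r2:10, $r3:1, $r4:0}  ⟨branch taken⟩
[3] addi  $r1, $r0, 3  →  {$r0:0, $r1:3, $r2:10, $r3:1, $r4:0}
[10] sub  $r3, $r1, $r2  →  {$r0:0, $r1:3, $r2:10, $r3:65529, $r4:0}
[11] slt  $r1, $r1, $r0  →  {$r0:0, $r1:0, $r2:10, $r3:65529, $r4:0}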